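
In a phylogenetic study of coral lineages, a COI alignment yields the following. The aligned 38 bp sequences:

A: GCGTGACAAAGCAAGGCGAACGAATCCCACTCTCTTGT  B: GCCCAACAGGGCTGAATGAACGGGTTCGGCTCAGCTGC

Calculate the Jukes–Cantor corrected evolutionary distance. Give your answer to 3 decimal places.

0.824

The sequences differ at 19 of 38 sites, so p = 19/38 = 0.5.
d = −(3/4) ln(1 − 4p/3) = −0.75 ln(1 − 0.666667) = −0.75 ln(0.333333)
  = −0.75 × (-1.098613) = 0.823960 substitutions/site.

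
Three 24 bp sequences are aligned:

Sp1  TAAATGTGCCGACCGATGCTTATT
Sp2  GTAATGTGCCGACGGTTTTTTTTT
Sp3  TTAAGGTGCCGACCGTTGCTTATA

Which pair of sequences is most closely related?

Sp1–Sp2: 7/24 differ, p = 0.292, d = 0.369.
Sp1–Sp3: 4/24 differ, p = 0.167, d = 0.188.
Sp2–Sp3: 7/24 differ, p = 0.292, d = 0.369.
The smallest distance is between Sp1 and Sp3.

Sp1 and Sp3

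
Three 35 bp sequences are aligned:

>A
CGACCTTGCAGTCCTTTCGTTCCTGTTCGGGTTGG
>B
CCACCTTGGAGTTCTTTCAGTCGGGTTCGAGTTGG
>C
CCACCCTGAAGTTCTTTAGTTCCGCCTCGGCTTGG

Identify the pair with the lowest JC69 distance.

A and B

A–B: 8/35 differ, p = 0.229, d = 0.273.
A–C: 9/35 differ, p = 0.257, d = 0.315.
B–C: 10/35 differ, p = 0.286, d = 0.360.
The smallest distance is between A and B.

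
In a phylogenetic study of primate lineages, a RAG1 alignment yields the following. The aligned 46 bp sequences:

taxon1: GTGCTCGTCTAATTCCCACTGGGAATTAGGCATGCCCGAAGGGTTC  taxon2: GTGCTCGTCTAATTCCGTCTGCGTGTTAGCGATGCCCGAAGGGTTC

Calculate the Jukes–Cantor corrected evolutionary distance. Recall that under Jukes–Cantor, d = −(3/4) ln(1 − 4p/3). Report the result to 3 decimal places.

0.170

The sequences differ at 7 of 46 sites (17, 18, 22, 24, 25, 30, 31), so p = 7/46 ≈ 0.152174.
d = −(3/4) ln(1 − 4p/3) = −0.75 ln(1 − 0.202899) = −0.75 ln(0.797101)
  = −0.75 × (-0.226774) = 0.170081 substitutions/site.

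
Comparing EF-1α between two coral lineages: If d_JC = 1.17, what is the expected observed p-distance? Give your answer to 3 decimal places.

0.592

p = (3/4)(1 − e^(−4d/3)) = 0.75 × (1 − e^(-1.56)) = 0.75 × (1 − 0.210136) = 0.592398.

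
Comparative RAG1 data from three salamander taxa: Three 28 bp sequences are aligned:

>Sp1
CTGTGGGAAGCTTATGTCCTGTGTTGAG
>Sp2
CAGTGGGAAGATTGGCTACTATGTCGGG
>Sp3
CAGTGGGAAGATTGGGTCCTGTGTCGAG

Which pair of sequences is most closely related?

Sp2 and Sp3

Sp1–Sp2: 9/28 differ, p = 0.321, d = 0.420.
Sp1–Sp3: 5/28 differ, p = 0.179, d = 0.204.
Sp2–Sp3: 4/28 differ, p = 0.143, d = 0.158.
The smallest distance is between Sp2 and Sp3.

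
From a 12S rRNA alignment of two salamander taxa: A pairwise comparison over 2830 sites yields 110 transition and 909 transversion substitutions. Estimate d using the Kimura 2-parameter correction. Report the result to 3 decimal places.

P = 110/2830 ≈ 0.038869 and Q = 909/2830 ≈ 0.321201.
Under the Kimura two-parameter model, d = −½ ln(1 − 2P − Q) − ¼ ln(1 − 2Q).
1 − 2P − Q = 0.601061, giving −½ ln(0.601061) = 0.254529.
1 − 2Q = 0.357598, giving −¼ ln(0.357598) = 0.257086.
d = 0.254529 + 0.257086 = 0.511615.

0.512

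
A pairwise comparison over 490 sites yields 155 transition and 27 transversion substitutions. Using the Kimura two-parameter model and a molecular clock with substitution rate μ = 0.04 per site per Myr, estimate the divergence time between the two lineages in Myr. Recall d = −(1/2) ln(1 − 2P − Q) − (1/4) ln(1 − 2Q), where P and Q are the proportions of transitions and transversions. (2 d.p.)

7.64

P = 155/490 ≈ 0.316327 and Q = 27/490 ≈ 0.055102.
Under the Kimura two-parameter model, d = −½ ln(1 − 2P − Q) − ¼ ln(1 − 2Q).
1 − 2P − Q = 0.312244, giving −½ ln(0.312244) = 0.581985.
1 − 2Q = 0.889796, giving −¼ ln(0.889796) = 0.029191.
d = 0.581985 + 0.029191 = 0.611176.
Under a molecular clock d = 2μt, so t = d/(2μ) = 0.611176 / (2 × 0.04) = 7.64 Myr.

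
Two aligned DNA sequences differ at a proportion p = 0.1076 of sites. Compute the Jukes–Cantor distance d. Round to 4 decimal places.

0.1161

d = −(3/4) ln(1 − 4p/3) = −0.75 ln(1 − 0.143467) = −0.75 ln(0.856533)
  = −0.75 × (-0.154862) = 0.116147 substitutions/site.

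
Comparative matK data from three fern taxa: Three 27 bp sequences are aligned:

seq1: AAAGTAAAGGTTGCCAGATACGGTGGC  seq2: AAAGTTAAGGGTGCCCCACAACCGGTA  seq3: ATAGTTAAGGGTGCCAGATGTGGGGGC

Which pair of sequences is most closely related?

seq1–seq2: 11/27 differ, p = 0.407, d = 0.588.
seq1–seq3: 6/27 differ, p = 0.222, d = 0.264.
seq2–seq3: 10/27 differ, p = 0.370, d = 0.511.
The smallest distance is between seq1 and seq3.

seq1 and seq3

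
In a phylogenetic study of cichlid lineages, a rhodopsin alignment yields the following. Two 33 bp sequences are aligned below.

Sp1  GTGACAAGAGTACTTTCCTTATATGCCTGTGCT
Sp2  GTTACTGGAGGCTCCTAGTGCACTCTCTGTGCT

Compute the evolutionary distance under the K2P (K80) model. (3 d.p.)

Of 33 sites, 5 differences are transitions and 11 are transversions, so P = 5/33 ≈ 0.151515 and Q = 11/33 ≈ 0.333333.
Under the Kimura two-parameter model, d = −½ ln(1 − 2P − Q) − ¼ ln(1 − 2Q).
1 − 2P − Q = 0.363637, giving −½ ln(0.363637) = 0.505800.
1 − 2Q = 0.333334, giving −¼ ln(0.333334) = 0.274653.
d = 0.505800 + 0.274653 = 0.780453.

0.780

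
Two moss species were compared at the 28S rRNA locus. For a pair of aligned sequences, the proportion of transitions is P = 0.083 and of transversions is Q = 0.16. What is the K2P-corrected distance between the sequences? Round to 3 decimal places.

Under the Kimura two-parameter model, d = −½ ln(1 − 2P − Q) − ¼ ln(1 − 2Q).
1 − 2P − Q = 0.674, giving −½ ln(0.674) = 0.197263.
1 − 2Q = 0.68, giving −¼ ln(0.68) = 0.096416.
d = 0.197263 + 0.096416 = 0.293679.

0.294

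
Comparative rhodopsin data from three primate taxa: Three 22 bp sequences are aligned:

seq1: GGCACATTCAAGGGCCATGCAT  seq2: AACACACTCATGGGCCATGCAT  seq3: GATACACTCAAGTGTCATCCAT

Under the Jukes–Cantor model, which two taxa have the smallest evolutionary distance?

seq1–seq2: 4/22 differ, p = 0.182, d = 0.208.
seq1–seq3: 6/22 differ, p = 0.273, d = 0.339.
seq2–seq3: 6/22 differ, p = 0.273, d = 0.339.
The smallest distance is between seq1 and seq2.

seq1 and seq2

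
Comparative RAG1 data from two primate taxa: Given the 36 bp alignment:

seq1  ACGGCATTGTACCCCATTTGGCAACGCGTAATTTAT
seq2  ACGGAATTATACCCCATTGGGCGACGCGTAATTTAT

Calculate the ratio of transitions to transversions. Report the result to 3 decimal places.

1.000

Transitions are A↔G and C↔T; transversions are all other mismatches.
Transitions: 2. Transversions: 2.
R = 2/2 = 1.000.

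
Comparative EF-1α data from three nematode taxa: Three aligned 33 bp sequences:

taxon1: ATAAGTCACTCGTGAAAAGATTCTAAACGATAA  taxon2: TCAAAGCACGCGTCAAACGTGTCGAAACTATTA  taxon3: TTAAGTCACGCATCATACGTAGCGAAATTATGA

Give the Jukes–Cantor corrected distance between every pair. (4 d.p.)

taxon1–taxon2: 12/33 sites differ → p ≈ 0.363636, d = −0.75 ln(1 − 0.484848) = 0.497470 ≈ 0.4975.
taxon1–taxon3: 13/33 sites differ → p ≈ 0.393939, d = −0.75 ln(1 − 0.525252) = 0.558728 ≈ 0.5587.
taxon2–taxon3: 9/33 sites differ → p ≈ 0.272727, d = −0.75 ln(1 − 0.363636) = 0.338988 ≈ 0.3390.

d(taxon1,taxon2) = 0.4975, d(taxon1,taxon3) = 0.5587, d(taxon2,taxon3) = 0.3390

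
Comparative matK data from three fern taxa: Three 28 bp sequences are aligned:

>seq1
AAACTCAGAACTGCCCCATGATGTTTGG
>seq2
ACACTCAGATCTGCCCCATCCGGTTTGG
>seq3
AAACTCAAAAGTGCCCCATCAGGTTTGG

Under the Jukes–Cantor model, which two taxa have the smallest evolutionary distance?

seq1 and seq3

seq1–seq2: 5/28 differ, p = 0.179, d = 0.204.
seq1–seq3: 4/28 differ, p = 0.143, d = 0.158.
seq2–seq3: 5/28 differ, p = 0.179, d = 0.204.
The smallest distance is between seq1 and seq3.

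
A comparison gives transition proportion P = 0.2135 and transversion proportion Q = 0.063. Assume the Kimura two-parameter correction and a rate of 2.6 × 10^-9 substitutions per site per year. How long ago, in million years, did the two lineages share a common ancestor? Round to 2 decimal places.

Under the Kimura two-parameter model, d = −½ ln(1 − 2P − Q) − ¼ ln(1 − 2Q).
1 − 2P − Q = 0.51, giving −½ ln(0.51) = 0.336672.
1 − 2Q = 0.874, giving −¼ ln(0.874) = 0.033669.
d = 0.336672 + 0.033669 = 0.370341.
Under a molecular clock d = 2μt, so t = d/(2μ) = 0.370341 / (2 × 2.6 × 10^-9) = 71.22 million years.

71.22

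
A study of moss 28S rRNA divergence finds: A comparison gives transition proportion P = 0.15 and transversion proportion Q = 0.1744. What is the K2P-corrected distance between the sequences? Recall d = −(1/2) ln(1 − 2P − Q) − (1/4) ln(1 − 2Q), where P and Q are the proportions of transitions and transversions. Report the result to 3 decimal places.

Under the Kimura two-parameter model, d = −½ ln(1 − 2P − Q) − ¼ ln(1 − 2Q).
1 − 2P − Q = 0.5256, giving −½ ln(0.5256) = 0.321607.
1 − 2Q = 0.6512, giving −¼ ln(0.6512) = 0.107235.
d = 0.321607 + 0.107235 = 0.428842.

0.429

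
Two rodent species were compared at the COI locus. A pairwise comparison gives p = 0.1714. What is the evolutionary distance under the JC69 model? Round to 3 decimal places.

0.195

d = −(3/4) ln(1 − 4p/3) = −0.75 ln(1 − 0.228533) = −0.75 ln(0.771467)
  = −0.75 × (-0.259461) = 0.194596 substitutions/site.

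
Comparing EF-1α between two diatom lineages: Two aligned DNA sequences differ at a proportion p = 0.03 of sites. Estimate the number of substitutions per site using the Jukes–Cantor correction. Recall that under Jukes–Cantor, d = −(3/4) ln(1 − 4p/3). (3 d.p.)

0.031

d = −(3/4) ln(1 − 4p/3) = −0.75 ln(1 − 0.04) = −0.75 ln(0.96)
  = −0.75 × (-0.040822) = 0.030617 substitutions/site.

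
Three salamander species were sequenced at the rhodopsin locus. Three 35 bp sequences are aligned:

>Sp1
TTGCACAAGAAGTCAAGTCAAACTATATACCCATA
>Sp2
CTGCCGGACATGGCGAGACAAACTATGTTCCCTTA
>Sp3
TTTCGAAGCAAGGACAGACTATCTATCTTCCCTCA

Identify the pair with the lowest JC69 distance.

Sp1–Sp2: 12/35 differ, p = 0.343, d = 0.458.
Sp1–Sp3: 15/35 differ, p = 0.429, d = 0.635.
Sp2–Sp3: 13/35 differ, p = 0.371, d = 0.513.
The smallest distance is between Sp1 and Sp2.

Sp1 and Sp2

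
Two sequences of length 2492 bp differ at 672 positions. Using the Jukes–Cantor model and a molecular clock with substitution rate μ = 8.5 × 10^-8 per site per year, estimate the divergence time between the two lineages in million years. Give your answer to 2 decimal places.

1.97

p = 672/2492 ≈ 0.269663.
d = −(3/4) ln(1 − 4p/3) = −0.75 ln(1 − 0.359551) = −0.75 ln(0.640449)
  = −0.75 × (-0.445586) = 0.334190 substitutions/site.
Under a molecular clock d = 2μt, so t = d/(2μ) = 0.334190 / (2 × 8.5 × 10^-8) = 1.97 million years.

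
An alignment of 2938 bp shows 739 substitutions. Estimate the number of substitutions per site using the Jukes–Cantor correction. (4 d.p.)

0.3064

p = 739/2938 ≈ 0.251532.
d = −(3/4) ln(1 − 4p/3) = −0.75 ln(1 − 0.335376) = −0.75 ln(0.664624)
  = −0.75 × (-0.408534) = 0.306401 substitutions/site.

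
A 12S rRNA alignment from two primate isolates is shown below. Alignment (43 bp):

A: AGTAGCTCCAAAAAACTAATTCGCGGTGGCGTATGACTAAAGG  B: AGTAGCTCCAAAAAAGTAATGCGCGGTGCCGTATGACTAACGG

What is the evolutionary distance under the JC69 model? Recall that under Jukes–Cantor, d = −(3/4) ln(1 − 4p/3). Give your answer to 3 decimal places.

The sequences differ at 4 of 43 sites (16, 21, 29, 41), so p = 4/43 ≈ 0.093023.
d = −(3/4) ln(1 − 4p/3) = −0.75 ln(1 − 0.124031) = −0.75 ln(0.875969)
  = −0.75 × (-0.132425) = 0.099319 substitutions/site.

0.099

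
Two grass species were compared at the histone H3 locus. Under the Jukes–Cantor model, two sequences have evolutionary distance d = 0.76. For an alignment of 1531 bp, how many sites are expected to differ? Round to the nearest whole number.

Invert JC69: p = (3/4)(1 − e^(−4d/3)) = 0.75 × (1 − e^(-1.013333)) = 0.75 × (1 − 0.363007) = 0.477745.
Expected differing sites = pL ≈ 0.477745 × 1531 = 731.427595 ≈ 731.

731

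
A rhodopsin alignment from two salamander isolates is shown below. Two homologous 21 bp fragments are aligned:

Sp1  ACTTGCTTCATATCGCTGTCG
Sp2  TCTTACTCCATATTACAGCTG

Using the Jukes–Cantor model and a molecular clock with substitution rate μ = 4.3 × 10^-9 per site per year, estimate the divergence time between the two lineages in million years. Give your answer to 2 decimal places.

61.84

The sequences differ at 8 of 21 sites (1, 5, 8, 14, 15, 17, 19, 20), so p = 8/21 ≈ 0.380952.
d = −(3/4) ln(1 − 4p/3) = −0.75 ln(1 − 0.507936) = −0.75 ln(0.492064)
  = −0.75 × (-0.709146) = 0.531860 substitutions/site.
Under a molecular clock d = 2μt, so t = d/(2μ) = 0.531860 / (2 × 4.3 × 10^-9) = 61.84 million years.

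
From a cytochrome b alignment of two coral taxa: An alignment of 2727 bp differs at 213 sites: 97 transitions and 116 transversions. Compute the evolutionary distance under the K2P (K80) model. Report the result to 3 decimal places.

0.083

P = 97/2727 ≈ 0.03557 and Q = 116/2727 ≈ 0.042538.
Under the Kimura two-parameter model, d = −½ ln(1 − 2P − Q) − ¼ ln(1 − 2Q).
1 − 2P − Q = 0.886322, giving −½ ln(0.886322) = 0.060337.
1 − 2Q = 0.914924, giving −¼ ln(0.914924) = 0.022229.
d = 0.060337 + 0.022229 = 0.082566.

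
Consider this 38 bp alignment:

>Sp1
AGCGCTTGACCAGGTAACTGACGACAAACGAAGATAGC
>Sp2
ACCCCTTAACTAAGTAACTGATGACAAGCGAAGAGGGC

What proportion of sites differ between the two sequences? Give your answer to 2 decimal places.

The sequences differ at 9 of 38 positions (sites 2, 4, 8, 11, 13, 22, 28, 35, 36).
p = 9/38 = 0.236842… ≈ 0.24 (to 2 d.p.).

0.24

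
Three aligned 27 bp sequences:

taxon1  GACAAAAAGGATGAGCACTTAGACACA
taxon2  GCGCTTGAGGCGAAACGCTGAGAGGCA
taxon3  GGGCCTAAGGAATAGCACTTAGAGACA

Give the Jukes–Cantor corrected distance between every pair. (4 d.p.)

taxon1–taxon2: 14/27 sites differ → p ≈ 0.518519, d = −0.75 ln(1 − 0.691359) = 0.881682 ≈ 0.8817.
taxon1–taxon3: 8/27 sites differ → p ≈ 0.296296, d = −0.75 ln(1 − 0.395061) = 0.376971 ≈ 0.3770.
taxon2–taxon3: 10/27 sites differ → p ≈ 0.37037, d = −0.75 ln(1 − 0.493827) = 0.510658 ≈ 0.5107.

d(taxon1,taxon2) = 0.8817, d(taxon1,taxon3) = 0.3770, d(taxon2,taxon3) = 0.5107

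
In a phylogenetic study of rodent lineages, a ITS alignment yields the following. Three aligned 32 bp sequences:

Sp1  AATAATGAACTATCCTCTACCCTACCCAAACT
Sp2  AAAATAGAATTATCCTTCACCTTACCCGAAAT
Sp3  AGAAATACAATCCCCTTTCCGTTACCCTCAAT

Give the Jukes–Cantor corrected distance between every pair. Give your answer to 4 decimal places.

Sp1–Sp2: 9/32 sites differ → p = 0.28125, d = −0.75 ln(1 − 0.375) = 0.352503 ≈ 0.3525.
Sp1–Sp3: 14/32 sites differ → p = 0.4375, d = −0.75 ln(1 − 0.583333) = 0.656601 ≈ 0.6566.
Sp2–Sp3: 13/32 sites differ → p = 0.40625, d = −0.75 ln(1 − 0.541667) = 0.585119 ≈ 0.5851.

d(Sp1,Sp2) = 0.3525, d(Sp1,Sp3) = 0.6566, d(Sp2,Sp3) = 0.5851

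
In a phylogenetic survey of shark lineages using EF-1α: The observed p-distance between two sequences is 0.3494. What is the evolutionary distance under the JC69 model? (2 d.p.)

0.47

d = −(3/4) ln(1 − 4p/3) = −0.75 ln(1 − 0.465867) = −0.75 ln(0.534133)
  = −0.75 × (-0.627110) = 0.470333 substitutions/site.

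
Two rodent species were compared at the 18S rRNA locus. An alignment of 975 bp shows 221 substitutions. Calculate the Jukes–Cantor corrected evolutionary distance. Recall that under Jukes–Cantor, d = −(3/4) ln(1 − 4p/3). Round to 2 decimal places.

0.27

p = 221/975 ≈ 0.226667.
d = −(3/4) ln(1 − 4p/3) = −0.75 ln(1 − 0.302223) = −0.75 ln(0.697777)
  = −0.75 × (-0.359856) = 0.269892 substitutions/site.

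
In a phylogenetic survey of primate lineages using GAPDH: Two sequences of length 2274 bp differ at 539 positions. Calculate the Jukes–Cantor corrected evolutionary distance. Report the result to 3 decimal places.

p = 539/2274 ≈ 0.237027.
d = −(3/4) ln(1 − 4p/3) = −0.75 ln(1 − 0.316036) = −0.75 ln(0.683964)
  = −0.75 × (-0.379850) = 0.284888 substitutions/site.

0.285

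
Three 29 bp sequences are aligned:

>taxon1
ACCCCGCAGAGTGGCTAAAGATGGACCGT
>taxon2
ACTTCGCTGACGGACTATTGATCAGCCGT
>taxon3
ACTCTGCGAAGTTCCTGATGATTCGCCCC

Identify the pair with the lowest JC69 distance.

taxon1 and taxon2

taxon1–taxon2: 11/29 differ, p = 0.379, d = 0.529.
taxon1–taxon3: 13/29 differ, p = 0.448, d = 0.683.
taxon2–taxon3: 14/29 differ, p = 0.483, d = 0.774.
The smallest distance is between taxon1 and taxon2.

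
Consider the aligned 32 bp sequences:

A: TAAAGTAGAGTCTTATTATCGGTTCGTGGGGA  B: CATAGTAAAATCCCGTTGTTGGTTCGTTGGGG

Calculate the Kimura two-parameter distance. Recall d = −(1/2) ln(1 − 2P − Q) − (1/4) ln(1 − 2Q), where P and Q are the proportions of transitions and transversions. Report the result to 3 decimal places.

Of 32 sites, 9 differences are transitions and 2 are transversions, so P = 9/32 = 0.28125 and Q = 2/32 = 0.0625.
Under the Kimura two-parameter model, d = −½ ln(1 − 2P − Q) − ¼ ln(1 − 2Q).
1 − 2P − Q = 0.375, giving −½ ln(0.375) = 0.490415.
1 − 2Q = 0.875, giving −¼ ln(0.875) = 0.033383.
d = 0.490415 + 0.033383 = 0.523798.

0.524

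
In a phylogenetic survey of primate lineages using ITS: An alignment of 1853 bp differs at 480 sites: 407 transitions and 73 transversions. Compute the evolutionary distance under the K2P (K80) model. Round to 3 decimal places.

0.346

P = 407/1853 ≈ 0.219644 and Q = 73/1853 ≈ 0.039396.
Under the Kimura two-parameter model, d = −½ ln(1 − 2P − Q) − ¼ ln(1 − 2Q).
1 − 2P − Q = 0.521316, giving −½ ln(0.521316) = 0.325699.
1 − 2Q = 0.921208, giving −¼ ln(0.921208) = 0.020517.
d = 0.325699 + 0.020517 = 0.346216.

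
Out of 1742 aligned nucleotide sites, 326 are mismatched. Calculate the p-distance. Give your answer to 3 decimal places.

0.187

p = 326/1742 = 0.187141… ≈ 0.187 (to 3 d.p.).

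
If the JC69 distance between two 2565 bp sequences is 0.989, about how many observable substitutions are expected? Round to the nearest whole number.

Invert JC69: p = (3/4)(1 − e^(−4d/3)) = 0.75 × (1 − e^(-1.318667)) = 0.75 × (1 − 0.267492) = 0.549381.
Expected differing sites = pL ≈ 0.549381 × 2565 = 1409.162265 ≈ 1409.

1409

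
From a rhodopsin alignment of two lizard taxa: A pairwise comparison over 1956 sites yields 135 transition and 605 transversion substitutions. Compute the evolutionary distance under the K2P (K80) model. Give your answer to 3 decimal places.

0.537

P = 135/1956 ≈ 0.069018 and Q = 605/1956 ≈ 0.309305.
Under the Kimura two-parameter model, d = −½ ln(1 − 2P − Q) − ¼ ln(1 − 2Q).
1 − 2P − Q = 0.552659, giving −½ ln(0.552659) = 0.296507.
1 − 2Q = 0.38139, giving −¼ ln(0.38139) = 0.240983.
d = 0.296507 + 0.240983 = 0.537490.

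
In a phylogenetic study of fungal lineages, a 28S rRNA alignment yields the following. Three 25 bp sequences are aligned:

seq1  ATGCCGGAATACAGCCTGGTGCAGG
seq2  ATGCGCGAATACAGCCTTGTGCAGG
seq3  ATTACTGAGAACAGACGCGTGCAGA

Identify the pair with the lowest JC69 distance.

seq1 and seq2

seq1–seq2: 3/25 differ, p = 0.120, d = 0.131.
seq1–seq3: 9/25 differ, p = 0.360, d = 0.490.
seq2–seq3: 10/25 differ, p = 0.400, d = 0.572.
The smallest distance is between seq1 and seq2.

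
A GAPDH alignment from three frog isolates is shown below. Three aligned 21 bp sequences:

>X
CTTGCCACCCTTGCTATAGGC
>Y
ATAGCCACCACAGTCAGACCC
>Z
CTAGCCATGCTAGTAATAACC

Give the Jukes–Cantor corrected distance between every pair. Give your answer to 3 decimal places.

d(X,Y) = 0.756, d(X,Z) = 0.532, d(Y,Z) = 0.532

X–Y: 10/21 sites differ → p ≈ 0.47619, d = −0.75 ln(1 − 0.63492) = 0.755729 ≈ 0.756.
X–Z: 8/21 sites differ → p ≈ 0.380952, d = −0.75 ln(1 − 0.507936) = 0.531860 ≈ 0.532.
Y–Z: 8/21 sites differ → p ≈ 0.380952, d = −0.75 ln(1 − 0.507936) = 0.531860 ≈ 0.532.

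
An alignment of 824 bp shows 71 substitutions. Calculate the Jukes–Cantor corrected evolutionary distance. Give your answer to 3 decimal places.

0.092

p = 71/824 ≈ 0.086165.
d = −(3/4) ln(1 − 4p/3) = −0.75 ln(1 − 0.114887) = −0.75 ln(0.885113)
  = −0.75 × (-0.122040) = 0.091530 substitutions/site.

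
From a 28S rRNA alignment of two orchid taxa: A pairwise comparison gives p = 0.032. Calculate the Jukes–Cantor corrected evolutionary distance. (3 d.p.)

d = −(3/4) ln(1 − 4p/3) = −0.75 ln(1 − 0.042667) = −0.75 ln(0.957333)
  = −0.75 × (-0.043604) = 0.032703 substitutions/site.

0.033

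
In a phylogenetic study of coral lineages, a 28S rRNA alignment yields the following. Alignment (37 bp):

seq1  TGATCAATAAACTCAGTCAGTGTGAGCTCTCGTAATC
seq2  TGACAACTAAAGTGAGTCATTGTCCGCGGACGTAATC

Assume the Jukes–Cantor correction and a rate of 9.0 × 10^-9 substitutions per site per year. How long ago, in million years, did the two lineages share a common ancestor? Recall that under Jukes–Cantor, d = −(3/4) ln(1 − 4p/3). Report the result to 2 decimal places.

21.03

The sequences differ at 11 of 37 sites, so p = 11/37 ≈ 0.297297.
d = −(3/4) ln(1 − 4p/3) = −0.75 ln(1 − 0.396396) = −0.75 ln(0.603604)
  = −0.75 × (-0.504837) = 0.378628 substitutions/site.
Under a molecular clock d = 2μt, so t = d/(2μ) = 0.378628 / (2 × 9.0 × 10^-9) = 21.03 million years.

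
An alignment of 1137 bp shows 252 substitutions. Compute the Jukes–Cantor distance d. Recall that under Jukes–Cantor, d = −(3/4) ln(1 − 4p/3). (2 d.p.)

0.26

p = 252/1137 ≈ 0.221636.
d = −(3/4) ln(1 − 4p/3) = −0.75 ln(1 − 0.295515) = −0.75 ln(0.704485)
  = −0.75 × (-0.350288) = 0.262716 substitutions/site.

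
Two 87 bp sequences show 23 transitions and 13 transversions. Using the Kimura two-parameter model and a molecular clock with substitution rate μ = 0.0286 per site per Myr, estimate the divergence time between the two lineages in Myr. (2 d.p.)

P = 23/87 ≈ 0.264368 and Q = 13/87 ≈ 0.149425.
Under the Kimura two-parameter model, d = −½ ln(1 − 2P − Q) − ¼ ln(1 − 2Q).
1 − 2P − Q = 0.321839, giving −½ ln(0.321839) = 0.566852.
1 − 2Q = 0.70115, giving −¼ ln(0.70115) = 0.088758.
d = 0.566852 + 0.088758 = 0.655610.
Under a molecular clock d = 2μt, so t = d/(2μ) = 0.655610 / (2 × 0.0286) = 11.46 Myr.

11.46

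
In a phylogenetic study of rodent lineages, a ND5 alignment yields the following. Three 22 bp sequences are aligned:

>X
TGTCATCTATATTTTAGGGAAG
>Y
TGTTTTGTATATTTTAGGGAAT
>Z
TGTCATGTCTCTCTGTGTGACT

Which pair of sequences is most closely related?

X–Y: 4/22 differ, p = 0.182, d = 0.208.
X–Z: 9/22 differ, p = 0.409, d = 0.591.
Y–Z: 9/22 differ, p = 0.409, d = 0.591.
The smallest distance is between X and Y.

X and Y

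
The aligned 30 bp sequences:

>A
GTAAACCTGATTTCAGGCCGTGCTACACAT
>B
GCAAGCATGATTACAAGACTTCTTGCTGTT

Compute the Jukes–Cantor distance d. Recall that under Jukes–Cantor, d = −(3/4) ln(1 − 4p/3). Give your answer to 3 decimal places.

0.647

The sequences differ at 13 of 30 sites, so p = 13/30 ≈ 0.433333.
d = −(3/4) ln(1 − 4p/3) = −0.75 ln(1 − 0.577777) = −0.75 ln(0.422223)
  = −0.75 × (-0.862222) = 0.646667 substitutions/site.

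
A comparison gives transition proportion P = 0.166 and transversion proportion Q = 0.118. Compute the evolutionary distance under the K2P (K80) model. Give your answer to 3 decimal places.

Under the Kimura two-parameter model, d = −½ ln(1 − 2P − Q) − ¼ ln(1 − 2Q).
1 − 2P − Q = 0.55, giving −½ ln(0.55) = 0.298919.
1 − 2Q = 0.764, giving −¼ ln(0.764) = 0.067297.
d = 0.298919 + 0.067297 = 0.366216.

0.366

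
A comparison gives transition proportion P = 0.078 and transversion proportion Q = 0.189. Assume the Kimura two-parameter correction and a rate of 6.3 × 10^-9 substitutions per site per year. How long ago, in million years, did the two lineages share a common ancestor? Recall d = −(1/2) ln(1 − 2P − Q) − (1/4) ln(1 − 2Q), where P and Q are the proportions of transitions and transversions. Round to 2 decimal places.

26.21

Under the Kimura two-parameter model, d = −½ ln(1 − 2P − Q) − ¼ ln(1 − 2Q).
1 − 2P − Q = 0.655, giving −½ ln(0.655) = 0.211560.
1 − 2Q = 0.622, giving −¼ ln(0.622) = 0.118704.
d = 0.211560 + 0.118704 = 0.330264.
Under a molecular clock d = 2μt, so t = d/(2μ) = 0.330264 / (2 × 6.3 × 10^-9) = 26.21 million years.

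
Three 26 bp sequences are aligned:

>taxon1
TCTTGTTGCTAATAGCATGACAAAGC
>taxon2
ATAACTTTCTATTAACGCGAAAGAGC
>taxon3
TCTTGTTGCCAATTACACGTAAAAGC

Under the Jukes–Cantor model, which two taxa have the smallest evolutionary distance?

taxon1–taxon2: 12/26 differ, p = 0.462, d = 0.717.
taxon1–taxon3: 6/26 differ, p = 0.231, d = 0.276.
taxon2–taxon3: 12/26 differ, p = 0.462, d = 0.717.
The smallest distance is between taxon1 and taxon3.

taxon1 and taxon3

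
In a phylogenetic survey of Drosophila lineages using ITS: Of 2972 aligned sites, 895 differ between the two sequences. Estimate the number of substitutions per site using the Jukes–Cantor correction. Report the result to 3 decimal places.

p = 895/2972 ≈ 0.301144.
d = −(3/4) ln(1 − 4p/3) = −0.75 ln(1 − 0.401525) = −0.75 ln(0.598475)
  = −0.75 × (-0.513371) = 0.385028 substitutions/site.

0.385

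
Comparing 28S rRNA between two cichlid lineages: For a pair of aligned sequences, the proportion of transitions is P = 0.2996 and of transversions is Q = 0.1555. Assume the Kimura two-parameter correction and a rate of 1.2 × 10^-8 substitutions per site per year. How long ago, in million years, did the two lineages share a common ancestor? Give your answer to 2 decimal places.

33.16

Under the Kimura two-parameter model, d = −½ ln(1 − 2P − Q) − ¼ ln(1 − 2Q).
1 − 2P − Q = 0.2453, giving −½ ln(0.2453) = 0.702637.
1 − 2Q = 0.689, giving −¼ ln(0.689) = 0.093129.
d = 0.702637 + 0.093129 = 0.795766.
Under a molecular clock d = 2μt, so t = d/(2μ) = 0.795766 / (2 × 1.2 × 10^-8) = 33.16 million years.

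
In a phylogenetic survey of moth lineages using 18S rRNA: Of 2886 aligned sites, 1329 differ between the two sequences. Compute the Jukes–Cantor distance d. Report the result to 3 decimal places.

p = 1329/2886 ≈ 0.460499.
d = −(3/4) ln(1 − 4p/3) = −0.75 ln(1 − 0.613999) = −0.75 ln(0.386001)
  = −0.75 × (-0.951915) = 0.713936 substitutions/site.

0.714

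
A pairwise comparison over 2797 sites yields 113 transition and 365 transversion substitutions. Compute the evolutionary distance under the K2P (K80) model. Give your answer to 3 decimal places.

0.194

P = 113/2797 ≈ 0.0404 and Q = 365/2797 ≈ 0.130497.
Under the Kimura two-parameter model, d = −½ ln(1 − 2P − Q) − ¼ ln(1 − 2Q).
1 − 2P − Q = 0.788703, giving −½ ln(0.788703) = 0.118683.
1 − 2Q = 0.739006, giving −¼ ln(0.739006) = 0.075612.
d = 0.118683 + 0.075612 = 0.194295.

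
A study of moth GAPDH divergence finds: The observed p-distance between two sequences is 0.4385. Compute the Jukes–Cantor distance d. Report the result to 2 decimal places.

d = −(3/4) ln(1 − 4p/3) = −0.75 ln(1 − 0.584667) = −0.75 ln(0.415333)
  = −0.75 × (-0.878675) = 0.659006 substitutions/site.

0.66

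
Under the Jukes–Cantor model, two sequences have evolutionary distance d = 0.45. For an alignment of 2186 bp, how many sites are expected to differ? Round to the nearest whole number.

Invert JC69: p = (3/4)(1 − e^(−4d/3)) = 0.75 × (1 − e^(-0.6)) = 0.75 × (1 − 0.548812) = 0.338391.
Expected differing sites = pL ≈ 0.338391 × 2186 = 739.722726 ≈ 740.

740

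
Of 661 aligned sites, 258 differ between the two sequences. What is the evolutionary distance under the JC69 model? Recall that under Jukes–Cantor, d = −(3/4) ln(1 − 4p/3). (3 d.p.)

0.551

p = 258/661 ≈ 0.390318.
d = −(3/4) ln(1 − 4p/3) = −0.75 ln(1 − 0.520424) = −0.75 ln(0.479576)
  = −0.75 × (-0.734853) = 0.551140 substitutions/site.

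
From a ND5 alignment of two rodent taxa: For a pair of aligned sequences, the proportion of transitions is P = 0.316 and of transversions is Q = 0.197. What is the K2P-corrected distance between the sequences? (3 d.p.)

Under the Kimura two-parameter model, d = −½ ln(1 − 2P − Q) − ¼ ln(1 − 2Q).
1 − 2P − Q = 0.171, giving −½ ln(0.171) = 0.883046.
1 − 2Q = 0.606, giving −¼ ln(0.606) = 0.125219.
d = 0.883046 + 0.125219 = 1.008265.

1.008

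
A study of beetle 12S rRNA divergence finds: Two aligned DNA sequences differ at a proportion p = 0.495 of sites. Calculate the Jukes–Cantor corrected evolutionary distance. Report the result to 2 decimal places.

d = −(3/4) ln(1 − 4p/3) = −0.75 ln(1 − 0.66) = −0.75 ln(0.34)
  = −0.75 × (-1.078810) = 0.809108 substitutions/site.

0.81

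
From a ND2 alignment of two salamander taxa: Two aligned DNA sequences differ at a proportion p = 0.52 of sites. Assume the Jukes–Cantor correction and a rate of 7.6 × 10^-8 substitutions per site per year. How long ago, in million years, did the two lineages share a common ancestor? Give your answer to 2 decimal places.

d = −(3/4) ln(1 − 4p/3) = −0.75 ln(1 − 0.693333) = −0.75 ln(0.306667)
  = −0.75 × (-1.181993) = 0.886495 substitutions/site.
Under a molecular clock d = 2μt, so t = d/(2μ) = 0.886495 / (2 × 7.6 × 10^-8) = 5.83 million years.

5.83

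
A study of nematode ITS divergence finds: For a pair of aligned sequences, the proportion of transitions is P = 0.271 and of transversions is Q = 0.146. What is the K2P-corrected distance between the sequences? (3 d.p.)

Under the Kimura two-parameter model, d = −½ ln(1 − 2P − Q) − ¼ ln(1 − 2Q).
1 − 2P − Q = 0.312, giving −½ ln(0.312) = 0.582376.
1 − 2Q = 0.708, giving −¼ ln(0.708) = 0.086328.
d = 0.582376 + 0.086328 = 0.668704.

0.669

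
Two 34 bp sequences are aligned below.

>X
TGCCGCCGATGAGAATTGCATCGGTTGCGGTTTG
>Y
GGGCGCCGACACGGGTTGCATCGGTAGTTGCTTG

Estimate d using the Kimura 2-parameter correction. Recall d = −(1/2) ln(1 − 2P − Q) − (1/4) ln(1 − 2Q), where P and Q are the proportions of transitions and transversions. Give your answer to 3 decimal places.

0.434

Of 34 sites, 6 differences are transitions and 5 are transversions, so P = 6/34 ≈ 0.176471 and Q = 5/34 ≈ 0.147059.
Under the Kimura two-parameter model, d = −½ ln(1 − 2P − Q) − ¼ ln(1 − 2Q).
1 − 2P − Q = 0.499999, giving −½ ln(0.499999) = 0.346575.
1 − 2Q = 0.705882, giving −¼ ln(0.705882) = 0.087077.
d = 0.346575 + 0.087077 = 0.433652.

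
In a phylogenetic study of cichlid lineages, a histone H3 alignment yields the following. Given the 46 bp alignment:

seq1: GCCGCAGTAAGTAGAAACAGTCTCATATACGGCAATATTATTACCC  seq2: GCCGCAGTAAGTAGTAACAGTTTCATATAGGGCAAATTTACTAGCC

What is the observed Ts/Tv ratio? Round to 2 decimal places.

Transitions are A↔G and C↔T; transversions are all other mismatches.
Transitions: 2. Transversions: 5.
R = 2/5 = 0.40.

0.40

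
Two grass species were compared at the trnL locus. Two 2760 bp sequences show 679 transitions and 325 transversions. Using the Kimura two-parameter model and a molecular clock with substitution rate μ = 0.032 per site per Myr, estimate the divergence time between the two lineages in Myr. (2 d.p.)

P = 679/2760 ≈ 0.246014 and Q = 325/2760 ≈ 0.117754.
Under the Kimura two-parameter model, d = −½ ln(1 − 2P − Q) − ¼ ln(1 − 2Q).
1 − 2P − Q = 0.390218, giving −½ ln(0.390218) = 0.470525.
1 − 2Q = 0.764492, giving −¼ ln(0.764492) = 0.067136.
d = 0.470525 + 0.067136 = 0.537661.
Under a molecular clock d = 2μt, so t = d/(2μ) = 0.537661 / (2 × 0.032) = 8.40 Myr.

8.40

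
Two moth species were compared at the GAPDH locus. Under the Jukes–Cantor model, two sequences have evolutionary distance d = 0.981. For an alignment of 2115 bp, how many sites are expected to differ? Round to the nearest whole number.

Invert JC69: p = (3/4)(1 − e^(−4d/3)) = 0.75 × (1 − e^(-1.308)) = 0.75 × (1 − 0.270360) = 0.547230.
Expected differing sites = pL ≈ 0.547230 × 2115 = 1157.39145 ≈ 1157.

1157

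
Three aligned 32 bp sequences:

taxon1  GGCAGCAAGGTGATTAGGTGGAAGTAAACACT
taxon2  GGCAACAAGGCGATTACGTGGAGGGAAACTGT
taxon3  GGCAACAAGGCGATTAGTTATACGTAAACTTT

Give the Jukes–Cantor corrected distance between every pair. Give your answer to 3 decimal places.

d(taxon1,taxon2) = 0.259, d(taxon1,taxon3) = 0.304, d(taxon2,taxon3) = 0.259

taxon1–taxon2: 7/32 sites differ → p = 0.21875, d = −0.75 ln(1 − 0.291667) = 0.258631 ≈ 0.259.
taxon1–taxon3: 8/32 sites differ → p = 0.25, d = −0.75 ln(1 − 0.333333) = 0.304098 ≈ 0.304.
taxon2–taxon3: 7/32 sites differ → p = 0.21875, d = −0.75 ln(1 − 0.291667) = 0.258631 ≈ 0.259.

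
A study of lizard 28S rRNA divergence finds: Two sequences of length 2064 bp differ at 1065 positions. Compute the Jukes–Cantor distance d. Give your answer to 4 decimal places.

0.8735

p = 1065/2064 ≈ 0.515988.
d = −(3/4) ln(1 − 4p/3) = −0.75 ln(1 − 0.687984) = −0.75 ln(0.312016)
  = −0.75 × (-1.164701) = 0.873526 substitutions/site.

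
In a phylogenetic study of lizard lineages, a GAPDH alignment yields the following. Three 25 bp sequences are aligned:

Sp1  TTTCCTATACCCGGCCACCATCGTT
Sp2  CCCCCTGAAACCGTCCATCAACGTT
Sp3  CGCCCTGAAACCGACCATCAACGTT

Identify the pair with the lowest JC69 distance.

Sp2 and Sp3

Sp1–Sp2: 9/25 differ, p = 0.360, d = 0.490.
Sp1–Sp3: 9/25 differ, p = 0.360, d = 0.490.
Sp2–Sp3: 2/25 differ, p = 0.080, d = 0.085.
The smallest distance is between Sp2 and Sp3.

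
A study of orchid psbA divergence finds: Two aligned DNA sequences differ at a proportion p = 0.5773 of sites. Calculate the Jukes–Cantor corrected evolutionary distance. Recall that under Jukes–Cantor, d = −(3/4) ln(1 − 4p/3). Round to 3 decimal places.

d = −(3/4) ln(1 − 4p/3) = −0.75 ln(1 − 0.769733) = −0.75 ln(0.230267)
  = −0.75 × (-1.468516) = 1.101387 substitutions/site.

1.101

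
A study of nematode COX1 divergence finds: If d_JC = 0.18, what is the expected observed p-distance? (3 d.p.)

p = (3/4)(1 − e^(−4d/3)) = 0.75 × (1 − e^(-0.24)) = 0.75 × (1 − 0.786628) = 0.160029.

0.160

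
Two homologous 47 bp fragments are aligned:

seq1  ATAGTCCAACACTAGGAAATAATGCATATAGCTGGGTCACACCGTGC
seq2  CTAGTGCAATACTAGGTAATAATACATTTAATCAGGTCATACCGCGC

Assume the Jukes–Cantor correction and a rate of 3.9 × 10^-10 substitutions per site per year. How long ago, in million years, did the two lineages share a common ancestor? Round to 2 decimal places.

The sequences differ at 12 of 47 sites, so p = 12/47 ≈ 0.255319.
d = −(3/4) ln(1 − 4p/3) = −0.75 ln(1 − 0.340425) = −0.75 ln(0.659575)
  = −0.75 × (-0.416160) = 0.312120 substitutions/site.
Under a molecular clock d = 2μt, so t = d/(2μ) = 0.312120 / (2 × 3.9 × 10^-10) = 400.15 million years.

400.15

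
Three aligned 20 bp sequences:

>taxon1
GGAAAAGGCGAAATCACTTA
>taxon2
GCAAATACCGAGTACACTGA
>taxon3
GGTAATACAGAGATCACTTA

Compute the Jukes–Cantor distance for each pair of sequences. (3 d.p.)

taxon1–taxon2: 8/20 sites differ → p = 0.4, d = −0.75 ln(1 − 0.533333) = 0.571605 ≈ 0.572.
taxon1–taxon3: 6/20 sites differ → p = 0.3, d = −0.75 ln(1 − 0.4) = 0.383119 ≈ 0.383.
taxon2–taxon3: 6/20 sites differ → p = 0.3, d = −0.75 ln(1 − 0.4) = 0.383119 ≈ 0.383.

d(taxon1,taxon2) = 0.572, d(taxon1,taxon3) = 0.383, d(taxon2,taxon3) = 0.383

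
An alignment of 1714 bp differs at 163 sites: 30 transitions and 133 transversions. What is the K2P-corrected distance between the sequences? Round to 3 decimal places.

0.102

P = 30/1714 ≈ 0.017503 and Q = 133/1714 ≈ 0.077596.
Under the Kimura two-parameter model, d = −½ ln(1 − 2P − Q) − ¼ ln(1 − 2Q).
1 − 2P − Q = 0.887398, giving −½ ln(0.887398) = 0.059731.
1 − 2Q = 0.844808, giving −¼ ln(0.844808) = 0.042161.
d = 0.059731 + 0.042161 = 0.101892.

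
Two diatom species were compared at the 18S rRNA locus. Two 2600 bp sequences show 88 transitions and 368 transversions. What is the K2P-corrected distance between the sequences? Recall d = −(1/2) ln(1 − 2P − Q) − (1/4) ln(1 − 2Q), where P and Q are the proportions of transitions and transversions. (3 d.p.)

P = 88/2600 ≈ 0.033846 and Q = 368/2600 ≈ 0.141538.
Under the Kimura two-parameter model, d = −½ ln(1 − 2P − Q) − ¼ ln(1 − 2Q).
1 − 2P − Q = 0.79077, giving −½ ln(0.79077) = 0.117374.
1 − 2Q = 0.716924, giving −¼ ln(0.716924) = 0.083196.
d = 0.117374 + 0.083196 = 0.200570.

0.201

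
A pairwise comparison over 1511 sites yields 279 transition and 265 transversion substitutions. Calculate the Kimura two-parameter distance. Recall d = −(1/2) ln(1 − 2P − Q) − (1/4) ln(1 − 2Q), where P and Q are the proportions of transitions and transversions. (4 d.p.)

0.5014

P = 279/1511 ≈ 0.184646 and Q = 265/1511 ≈ 0.175381.
Under the Kimura two-parameter model, d = −½ ln(1 − 2P − Q) − ¼ ln(1 − 2Q).
1 − 2P − Q = 0.455327, giving −½ ln(0.455327) = 0.393370.
1 − 2Q = 0.649238, giving −¼ ln(0.649238) = 0.107989.
d = 0.393370 + 0.107989 = 0.501359.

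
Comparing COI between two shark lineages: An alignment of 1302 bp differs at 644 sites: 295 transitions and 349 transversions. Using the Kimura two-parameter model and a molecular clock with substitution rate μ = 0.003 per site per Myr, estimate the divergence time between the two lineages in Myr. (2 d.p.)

P = 295/1302 ≈ 0.226575 and Q = 349/1302 ≈ 0.268049.
Under the Kimura two-parameter model, d = −½ ln(1 − 2P − Q) − ¼ ln(1 − 2Q).
1 − 2P − Q = 0.278801, giving −½ ln(0.278801) = 0.638629.
1 − 2Q = 0.463902, giving −¼ ln(0.463902) = 0.192020.
d = 0.638629 + 0.192020 = 0.830649.
Under a molecular clock d = 2μt, so t = d/(2μ) = 0.830649 / (2 × 0.003) = 138.44 Myr.

138.44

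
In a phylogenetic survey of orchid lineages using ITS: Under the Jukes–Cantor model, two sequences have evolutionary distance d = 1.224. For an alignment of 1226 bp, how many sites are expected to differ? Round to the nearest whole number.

Invert JC69: p = (3/4)(1 − e^(−4d/3)) = 0.75 × (1 − e^(-1.632)) = 0.75 × (1 − 0.195538) = 0.603347.
Expected differing sites = pL ≈ 0.603347 × 1226 = 739.703422 ≈ 740.

740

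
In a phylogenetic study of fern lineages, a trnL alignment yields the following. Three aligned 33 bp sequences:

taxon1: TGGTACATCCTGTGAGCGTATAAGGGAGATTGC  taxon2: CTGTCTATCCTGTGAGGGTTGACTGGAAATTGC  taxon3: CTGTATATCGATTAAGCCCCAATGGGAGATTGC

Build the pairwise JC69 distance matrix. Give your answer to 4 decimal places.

d(taxon1,taxon2) = 0.3882, d(taxon1,taxon3) = 0.4975, d(taxon2,taxon3) = 0.5587

taxon1–taxon2: 10/33 sites differ → p ≈ 0.30303, d = −0.75 ln(1 − 0.40404) = 0.388186 ≈ 0.3882.
taxon1–taxon3: 12/33 sites differ → p ≈ 0.363636, d = −0.75 ln(1 − 0.484848) = 0.497470 ≈ 0.4975.
taxon2–taxon3: 13/33 sites differ → p ≈ 0.393939, d = −0.75 ln(1 − 0.525252) = 0.558728 ≈ 0.5587.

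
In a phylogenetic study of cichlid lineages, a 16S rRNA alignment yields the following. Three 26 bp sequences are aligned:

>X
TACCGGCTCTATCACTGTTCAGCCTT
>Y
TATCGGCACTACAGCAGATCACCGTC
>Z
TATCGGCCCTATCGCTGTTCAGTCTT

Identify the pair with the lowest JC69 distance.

X and Z

X–Y: 10/26 differ, p = 0.385, d = 0.539.
X–Z: 4/26 differ, p = 0.154, d = 0.172.
Y–Z: 9/26 differ, p = 0.346, d = 0.464.
The smallest distance is between X and Z.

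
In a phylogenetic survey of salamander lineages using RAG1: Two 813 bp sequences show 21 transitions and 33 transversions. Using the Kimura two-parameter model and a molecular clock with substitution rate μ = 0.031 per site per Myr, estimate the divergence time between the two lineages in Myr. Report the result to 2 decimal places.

1.12

P = 21/813 ≈ 0.02583 and Q = 33/813 ≈ 0.04059.
Under the Kimura two-parameter model, d = −½ ln(1 − 2P − Q) − ¼ ln(1 − 2Q).
1 − 2P − Q = 0.90775, giving −½ ln(0.90775) = 0.048393.
1 − 2Q = 0.91882, giving −¼ ln(0.91882) = 0.021166.
d = 0.048393 + 0.021166 = 0.069559.
Under a molecular clock d = 2μt, so t = d/(2μ) = 0.069559 / (2 × 0.031) = 1.12 Myr.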